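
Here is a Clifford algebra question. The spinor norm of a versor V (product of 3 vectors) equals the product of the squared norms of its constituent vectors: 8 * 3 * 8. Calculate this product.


Spinor norm N(V) = |v1|^2 * |v2|^2 * ... * |v3|^2
= 8 * 3 * 8
Running product: 8, 24, 192
N(V) = 192


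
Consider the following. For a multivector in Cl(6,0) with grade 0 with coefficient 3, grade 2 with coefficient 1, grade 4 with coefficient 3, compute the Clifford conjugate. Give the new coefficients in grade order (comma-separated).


Clifford conjugate sign for grade k: (-1)^(k(k+1)/2)
Grade 0: (-1)^(0*1/2) = (-1)^0 = 1, coeff 3 -> 3
Grade 2: (-1)^(2*3/2) = (-1)^3 = -1, coeff 1 -> -1
Grade 4: (-1)^(4*5/2) = (-1)^10 = 1, coeff 3 -> 3
Conjugated coefficients: 3, -1, 3


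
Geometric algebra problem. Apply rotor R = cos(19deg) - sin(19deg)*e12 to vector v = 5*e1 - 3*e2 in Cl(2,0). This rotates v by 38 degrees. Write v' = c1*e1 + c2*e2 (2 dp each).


Rotor R = cos(19deg) - sin(19deg)*e12
Rotation angle theta = 2 * 19 = 38 degrees
v' = R*v*~R rotates v by theta.
cos(38deg) = 0.7880, sin(38deg) = 0.6157
v'_1 = 5*cos(38deg) - (-3)*sin(38deg)
= 5*0.7880 - (-3)*0.6157
= 5.79
v'_2 = 5*sin(38deg) + (-3)*cos(38deg)
= 5*0.6157 + (-3)*0.7880
= 0.71
v' = 5.79*e1 + 0.71*e2


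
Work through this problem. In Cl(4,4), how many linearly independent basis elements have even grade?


Even subalgebra dimension = 2^(n-1)
n = 4 + 4 = 8
2^(8 - 1) = 2^7 = 128
Verification: sum of C(8,k) for even k = 1 + 28 + 70 + 28 + 1 = 128
Result = 128


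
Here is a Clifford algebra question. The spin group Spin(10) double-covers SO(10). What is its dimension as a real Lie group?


Spin(n) double-covers SO(n); both have Lie algebra so(n) of dimension n(n-1)/2.
n = 10
n(n-1) = 10 * 9 = 90
dim Spin(10) = 90/2 = 45


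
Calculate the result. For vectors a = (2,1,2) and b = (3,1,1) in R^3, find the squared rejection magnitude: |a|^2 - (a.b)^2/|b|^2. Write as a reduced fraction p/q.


|a|^2 = 2^2 + 1^2 + 2^2 = 9
|b|^2 = 3^2 + 1^2 + 1^2 = 11
a . b = 2*3 + 1*1 + 2*1 = 9
(a.b)^2 = 9^2 = 81
|rej|^2 = 9 - 81/11
= (99 - 81)/11
= 18/11
In lowest terms: 18/11


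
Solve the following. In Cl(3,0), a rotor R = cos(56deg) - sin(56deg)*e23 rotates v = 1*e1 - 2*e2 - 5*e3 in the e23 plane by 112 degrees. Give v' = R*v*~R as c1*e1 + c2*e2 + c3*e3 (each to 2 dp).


Rotor R = cos(56deg) - sin(56deg)*e23
Rotation angle theta = 2 * 56 = 112 degrees in the e23 plane (e2 -> e3).
The component perpendicular to the plane (e1) is invariant: v'_1 = v1 = 1.00
cos(112deg) = -0.3746, sin(112deg) = 0.9272
v'_2 = v2*cos(theta) - v3*sin(theta) = -2*(-0.3746) - (-5)*0.9272 = 5.39
v'_3 = v2*sin(theta) + v3*cos(theta) = -2*0.9272 + (-5)*(-0.3746) = 0.02
v' = 1.00*e1 + 5.39*e2 + 0.02*e3


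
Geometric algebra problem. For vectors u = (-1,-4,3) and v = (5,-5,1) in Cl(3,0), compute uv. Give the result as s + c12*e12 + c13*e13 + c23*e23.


In Cl(3,0): e_i^2 = 1, e_ie_j = -e_je_i for i != j.
Scalar part = u . v = (-1)*5 + (-4)*(-5) + 3*1
= -5 + 20 + 3 = 18
e12 coeff = (-1)*(-5) - (-4)*5 = 5 - (-20) = 25
e13 coeff = (-1)*1 - 3*5 = -1 - 15 = -16
e23 coeff = (-4)*1 - 3*(-5) = -4 - (-15) = 11
uv = 18 + 25*e12 - 16*e13 + 11*e23


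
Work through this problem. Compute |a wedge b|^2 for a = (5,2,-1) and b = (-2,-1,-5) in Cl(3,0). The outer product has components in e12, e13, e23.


a wedge b = (a1*b2 - a2*b1)*e12 + (a1*b3 - a3*b1)*e13 + (a2*b3 - a3*b2)*e23
e12 coeff: 5*(-1) - 2*(-2) = -5 - (-4) = -1
e13 coeff: 5*(-5) - (-1)*(-2) = -25 - 2 = -27
e23 coeff: 2*(-5) - (-1)*(-1) = -10 - 1 = -11
|a wedge b|^2 = (-1)^2 + (-27)^2 + (-11)^2
= 1 + 729 + 121
= 851


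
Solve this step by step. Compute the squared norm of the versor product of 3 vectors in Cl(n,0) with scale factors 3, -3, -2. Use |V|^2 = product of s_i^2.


Each vector v_i has |v_i|^2 = s_i^2
Squared scales: 3^2 = 9, (-3)^2 = 9, (-2)^2 = 4
|V|^2 = 9 * 9 * 4
= 324


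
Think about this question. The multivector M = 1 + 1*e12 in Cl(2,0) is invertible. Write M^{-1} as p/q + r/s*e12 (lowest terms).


M = 1 + 1*e12, where e12^2 = -1.
Since M commutes with its reverse ~M = a - b*e12, M * ~M = a^2 - b^2*e12^2 = a^2 + b^2.
So M^{-1} = ~M / (a^2 + b^2) = (a - b*e12)/(a^2 + b^2).
a^2 + b^2 = 1 + 1 = 2
Scalar part = 1/2 = 1/2
Bivector coeff = -1/2 = -1/2
M^{-1} = 1/2 - 1/2*e12


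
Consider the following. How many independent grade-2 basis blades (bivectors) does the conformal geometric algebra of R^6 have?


The conformal model of R^6 uses Cl(7,1) with m = 6 + 2 = 8 generators.
Number of grade-2 blades = C(m, 2) = C(8, 2)
= 8*7/2 = 28


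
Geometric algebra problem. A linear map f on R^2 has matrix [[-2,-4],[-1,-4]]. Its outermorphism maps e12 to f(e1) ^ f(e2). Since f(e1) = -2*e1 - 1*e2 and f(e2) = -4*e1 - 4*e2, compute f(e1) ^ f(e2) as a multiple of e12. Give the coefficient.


The outermorphism of a linear map f sends e1^e2 to f(e1)^f(e2).
f(e1) = -2*e1 - 1*e2
f(e2) = -4*e1 - 4*e2
f(e1) ^ f(e2) = (-2*e1 - 1*e2) ^ (-4*e1 - 4*e2)
= (-2)*(-4)*e12 + (-1)*(-4)*e21
= (8 - 4)*e12
= 4*e12
Coefficient = 4


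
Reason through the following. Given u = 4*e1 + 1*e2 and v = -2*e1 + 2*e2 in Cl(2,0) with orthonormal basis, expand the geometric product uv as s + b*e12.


Expand: (4*e1 + 1*e2)(-2*e1 + 2*e2)
= 4*(-2)*e1e1 + 4*2*e1e2 + 1*(-2)*e2e1 + 1*2*e2e2
Using e1^2 = e2^2 = 1, e2e1 = -e1e2:
Scalar part s = 4*(-2) + 1*2 = -8 + 2 = -6
Bivector part b = 4*2 - 1*(-2) = 8 - (-2) = 10
uv = -6 + 10*e12


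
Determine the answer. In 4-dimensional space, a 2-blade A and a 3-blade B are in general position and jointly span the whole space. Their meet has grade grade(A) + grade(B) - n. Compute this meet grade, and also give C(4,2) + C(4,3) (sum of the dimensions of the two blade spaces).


Meet grade = grade(A) + grade(B) - n
= 2 + 3 - 4 = 1
C(4,2) = 6
C(4,3) = 4
dim_A + dim_B = 6 + 4 = 10


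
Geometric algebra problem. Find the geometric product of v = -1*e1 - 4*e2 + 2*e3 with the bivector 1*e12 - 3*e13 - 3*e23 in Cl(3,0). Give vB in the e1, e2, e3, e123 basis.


vB has grade-1 (vector) and grade-3 (trivector) parts: vB = (v _| B) + (v ^ B).
Vector part <vB>_1:
  e1: -v2*b12 - v3*b13 = -(-4)*(1) - (2)*(-3) = 10
  e2: v1*b12 - v3*b23 = (-1)*(1) - (2)*(-3) = 5
  e3: v1*b13 + v2*b23 = (-1)*(-3) + (-4)*(-3) = 15
Trivector part <vB>_3:
  e123: v1*b23 - v2*b13 + v3*b12 = (-1)*(-3) - (-4)*(-3) + (2)*(1) = -7
vB = 10*e1 + 5*e2 + 15*e3 - 7*e123


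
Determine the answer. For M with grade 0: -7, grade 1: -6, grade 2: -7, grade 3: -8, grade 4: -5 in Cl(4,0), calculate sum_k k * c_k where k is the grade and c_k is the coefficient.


Grade-weighted sum = sum of grade_k * coefficient_k
0*(-7) = 0
1*(-6) = -6
2*(-7) = -14
3*(-8) = -24
4*(-5) = -20
Total = 0 + (-6) + (-14) + (-24) + (-20) = -64


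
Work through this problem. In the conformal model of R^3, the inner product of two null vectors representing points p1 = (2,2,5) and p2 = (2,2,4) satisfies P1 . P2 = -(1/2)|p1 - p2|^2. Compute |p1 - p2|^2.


p1 - p2 = (0, 0, 1)
|p1 - p2|^2 = 0^2 + 0^2 + 1^2
= 0 + 0 + 1
= 1


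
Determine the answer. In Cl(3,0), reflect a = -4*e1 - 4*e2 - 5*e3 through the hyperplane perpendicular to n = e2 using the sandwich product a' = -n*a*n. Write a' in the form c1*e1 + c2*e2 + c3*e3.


Reflection formula: a' = -n*a*n, with n = e2 (unit vector, n^2 = 1).
For reflection through hyperplane perp to e2:
The component along e2 flips sign, others stay.
a = (-4, -4, -5)
a' = (-4, 4, -5)
a' = -4*e1 + 4*e2 - 5*e3


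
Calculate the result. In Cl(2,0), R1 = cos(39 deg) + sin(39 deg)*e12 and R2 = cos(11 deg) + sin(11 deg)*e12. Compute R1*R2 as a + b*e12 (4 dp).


Same-plane rotors commute and their half-angles add:
R1*R2 = cos(a1 + a2) + sin(a1 + a2)*e12.
a1 + a2 = 39 + 11 = 50 deg
cos(50 deg) = 0.6428
sin(50 deg) = 0.7660
R1*R2 = 0.6428 + 0.7660*e12


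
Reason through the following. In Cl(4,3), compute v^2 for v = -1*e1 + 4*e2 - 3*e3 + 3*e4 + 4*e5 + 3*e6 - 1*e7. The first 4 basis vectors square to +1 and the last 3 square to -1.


v^2 = sum of c_i^2 * e_i^2
Positive signature terms (e_i^2 = +1): (-1)^2 + 4^2 + (-3)^2 + 3^2 = 35
Negative signature terms (e_j^2 = -1): 4^2 + 3^2 + (-1)^2 = 26
v^2 = 35 - 26 = 9


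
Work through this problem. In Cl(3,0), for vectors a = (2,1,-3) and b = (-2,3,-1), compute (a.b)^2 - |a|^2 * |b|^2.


a . b = 2*(-2) + 1*3 + (-3)*(-1)
= -4 + 3 + 3 = 2
|a|^2 = 2^2 + 1^2 + (-3)^2 = 14
|b|^2 = (-2)^2 + 3^2 + (-1)^2 = 14
(a.b)^2 = 2^2 = 4
|a|^2 * |b|^2 = 14 * 14 = 196
Result = 4 - 196 = -192


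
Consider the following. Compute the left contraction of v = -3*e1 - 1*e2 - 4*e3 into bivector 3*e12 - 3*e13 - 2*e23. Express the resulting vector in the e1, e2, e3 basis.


Left contraction v _| B = <vB>_1 (grade-1 part of the geometric product vB).
Using e1_|e12 = e2, e2_|e12 = -e1, e1_|e13 = e3, e3_|e13 = -e1, e2_|e23 = e3, e3_|e23 = -e2:
e1 coeff: -v2*b12 - v3*b13 = -(-1)*(3) - (-4)*(-3) = -9
e2 coeff: v1*b12 - v3*b23 = (-3)*(3) - (-4)*(-2) = -17
e3 coeff: v1*b13 + v2*b23 = (-3)*(-3) + (-1)*(-2) = 11
v _| B = -9*e1 - 17*e2 + 11*e3


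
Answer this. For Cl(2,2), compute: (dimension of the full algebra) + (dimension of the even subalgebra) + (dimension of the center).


n = 2 + 2 = 4
Total dim = 2^4 = 16
Even subalgebra dim = 2^3 = 8
n is even, so center dim = 1
Sum = 16 + 8 + 1 = 25


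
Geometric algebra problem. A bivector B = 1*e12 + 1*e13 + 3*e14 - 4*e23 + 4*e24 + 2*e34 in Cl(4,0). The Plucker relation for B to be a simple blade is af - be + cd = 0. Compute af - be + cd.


Plucker relation: af - be + cd
a*f = 1*2 = 2
b*e = 1*4 = 4
c*d = 3*(-4) = -12
af - be + cd = 2 - 4 + (-12)
= -14


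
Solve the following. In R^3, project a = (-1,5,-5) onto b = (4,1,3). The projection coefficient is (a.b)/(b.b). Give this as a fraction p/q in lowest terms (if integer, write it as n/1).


Projection coefficient = (a . b) / (b . b)
a . b = (-1)*4 + 5*1 + (-5)*3
= -4 + 5 + (-15) = -14
b . b = 4^2 + 1^2 + 3^2
= 16 + 1 + 9 = 26
Coefficient = -14/26
In lowest terms: -7/13


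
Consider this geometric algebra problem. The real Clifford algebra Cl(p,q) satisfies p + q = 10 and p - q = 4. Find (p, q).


We need p + q = 10 and p - q = 4.
Adding: 2p = 10 + 4 = 14, so p = 7.
Then q = 10 - 7 = 3.
(p, q) = (7, 3)


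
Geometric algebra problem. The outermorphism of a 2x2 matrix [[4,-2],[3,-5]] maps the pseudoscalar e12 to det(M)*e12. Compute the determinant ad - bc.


The outermorphism of a linear map f sends e1^e2 to f(e1)^f(e2).
f(e1) = 4*e1 + 3*e2
f(e2) = -2*e1 - 5*e2
f(e1) ^ f(e2) = (4*e1 + 3*e2) ^ (-2*e1 - 5*e2)
= 4*(-5)*e12 + 3*(-2)*e21
= (-20 - (-6))*e12
= -14*e12
Coefficient = -14


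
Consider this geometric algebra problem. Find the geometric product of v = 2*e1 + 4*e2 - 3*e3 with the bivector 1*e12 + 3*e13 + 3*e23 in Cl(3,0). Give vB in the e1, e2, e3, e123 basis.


vB has grade-1 (vector) and grade-3 (trivector) parts: vB = (v _| B) + (v ^ B).
Vector part <vB>_1:
  e1: -v2*b12 - v3*b13 = -(4)*(1) - (-3)*(3) = 5
  e2: v1*b12 - v3*b23 = (2)*(1) - (-3)*(3) = 11
  e3: v1*b13 + v2*b23 = (2)*(3) + (4)*(3) = 18
Trivector part <vB>_3:
  e123: v1*b23 - v2*b13 + v3*b12 = (2)*(3) - (4)*(3) + (-3)*(1) = -9
vB = 5*e1 + 11*e2 + 18*e3 - 9*e123


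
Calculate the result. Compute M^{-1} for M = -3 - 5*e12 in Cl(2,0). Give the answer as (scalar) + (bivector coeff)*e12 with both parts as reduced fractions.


M = -3 - 5*e12, where e12^2 = -1.
Since M commutes with its reverse ~M = a - b*e12, M * ~M = a^2 - b^2*e12^2 = a^2 + b^2.
So M^{-1} = ~M / (a^2 + b^2) = (a - b*e12)/(a^2 + b^2).
a^2 + b^2 = 9 + 25 = 34
Scalar part = -3/34 = -3/34
Bivector coeff = 5/34 = 5/34
M^{-1} = -3/34 + 5/34*e12


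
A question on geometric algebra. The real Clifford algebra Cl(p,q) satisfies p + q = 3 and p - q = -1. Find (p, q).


We need p + q = 3 and p - q = -1.
Adding: 2p = 3 + (-1) = 2, so p = 1.
Then q = 3 - 1 = 2.
(p, q) = (1, 2)


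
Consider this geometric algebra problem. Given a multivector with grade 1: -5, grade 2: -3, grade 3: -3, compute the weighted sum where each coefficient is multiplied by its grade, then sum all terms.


Grade-weighted sum = sum of grade_k * coefficient_k
1*(-5) = -5
2*(-3) = -6
3*(-3) = -9
Total = -5 + (-6) + (-9) = -20


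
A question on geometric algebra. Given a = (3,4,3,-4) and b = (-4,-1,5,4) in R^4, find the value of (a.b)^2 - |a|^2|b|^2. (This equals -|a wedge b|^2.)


a . b = 3*(-4) + 4*(-1) + 3*5 + (-4)*4
= -12 + (-4) + 15 + (-16) = -17
|a|^2 = 3^2 + 4^2 + 3^2 + (-4)^2 = 50
|b|^2 = (-4)^2 + (-1)^2 + 5^2 + 4^2 = 58
(a.b)^2 = (-17)^2 = 289
|a|^2 * |b|^2 = 50 * 58 = 2900
Result = 289 - 2900 = -2611


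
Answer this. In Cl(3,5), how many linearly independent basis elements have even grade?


Even subalgebra dimension = 2^(n-1)
n = 3 + 5 = 8
2^(8 - 1) = 2^7 = 128
Verification: sum of C(8,k) for even k = 1 + 28 + 70 + 28 + 1 = 128
Result = 128


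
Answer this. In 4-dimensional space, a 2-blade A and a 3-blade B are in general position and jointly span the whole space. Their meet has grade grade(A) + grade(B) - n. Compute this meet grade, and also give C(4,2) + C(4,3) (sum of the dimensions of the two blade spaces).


Meet grade = grade(A) + grade(B) - n
= 2 + 3 - 4 = 1
C(4,2) = 6
C(4,3) = 4
dim_A + dim_B = 6 + 4 = 10


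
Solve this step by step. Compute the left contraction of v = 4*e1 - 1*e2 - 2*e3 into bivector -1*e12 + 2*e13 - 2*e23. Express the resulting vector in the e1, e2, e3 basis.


Left contraction v _| B = <vB>_1 (grade-1 part of the geometric product vB).
Using e1_|e12 = e2, e2_|e12 = -e1, e1_|e13 = e3, e3_|e13 = -e1, e2_|e23 = e3, e3_|e23 = -e2:
e1 coeff: -v2*b12 - v3*b13 = -(-1)*(-1) - (-2)*(2) = 3
e2 coeff: v1*b12 - v3*b23 = (4)*(-1) - (-2)*(-2) = -8
e3 coeff: v1*b13 + v2*b23 = (4)*(2) + (-1)*(-2) = 10
v _| B = 3*e1 - 8*e2 + 10*e3


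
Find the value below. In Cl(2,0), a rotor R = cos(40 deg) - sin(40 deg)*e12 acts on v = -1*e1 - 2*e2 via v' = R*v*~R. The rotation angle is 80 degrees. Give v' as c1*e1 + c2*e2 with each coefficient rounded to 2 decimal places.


Rotor R = cos(40deg) - sin(40deg)*e12
Rotation angle theta = 2 * 40 = 80 degrees
v' = R*v*~R rotates v by theta.
cos(80deg) = 0.1736, sin(80deg) = 0.9848
v'_1 = -1*cos(80deg) - (-2)*sin(80deg)
= -1*0.1736 - (-2)*0.9848
= 1.80
v'_2 = -1*sin(80deg) + (-2)*cos(80deg)
= -1*0.9848 + (-2)*0.1736
= -1.33
v' = 1.80*e1 - 1.33*e2


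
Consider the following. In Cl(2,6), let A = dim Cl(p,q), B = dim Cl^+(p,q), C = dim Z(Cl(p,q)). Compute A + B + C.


n = 2 + 6 = 8
Total dim = 2^8 = 256
Even subalgebra dim = 2^7 = 128
n is even, so center dim = 1
Sum = 256 + 128 + 1 = 385


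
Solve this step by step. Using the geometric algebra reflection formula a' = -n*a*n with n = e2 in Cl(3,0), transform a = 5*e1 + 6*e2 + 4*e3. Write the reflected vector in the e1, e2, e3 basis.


Reflection formula: a' = -n*a*n, with n = e2 (unit vector, n^2 = 1).
For reflection through hyperplane perp to e2:
The component along e2 flips sign, others stay.
a = (5, 6, 4)
a' = (5, -6, 4)
a' = 5*e1 - 6*e2 + 4*e3


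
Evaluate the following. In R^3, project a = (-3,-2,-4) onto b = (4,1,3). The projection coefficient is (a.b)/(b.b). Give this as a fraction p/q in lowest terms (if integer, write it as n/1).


Projection coefficient = (a . b) / (b . b)
a . b = (-3)*4 + (-2)*1 + (-4)*3
= -12 + (-2) + (-12) = -26
b . b = 4^2 + 1^2 + 3^2
= 16 + 1 + 9 = 26
Coefficient = -26/26
In lowest terms: -1/1


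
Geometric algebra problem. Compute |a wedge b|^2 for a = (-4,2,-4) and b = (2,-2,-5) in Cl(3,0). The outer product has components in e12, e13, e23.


a wedge b = (a1*b2 - a2*b1)*e12 + (a1*b3 - a3*b1)*e13 + (a2*b3 - a3*b2)*e23
e12 coeff: (-4)*(-2) - 2*2 = 8 - 4 = 4
e13 coeff: (-4)*(-5) - (-4)*2 = 20 - (-8) = 28
e23 coeff: 2*(-5) - (-4)*(-2) = -10 - 8 = -18
|a wedge b|^2 = 4^2 + 28^2 + (-18)^2
= 16 + 784 + 324
= 1124


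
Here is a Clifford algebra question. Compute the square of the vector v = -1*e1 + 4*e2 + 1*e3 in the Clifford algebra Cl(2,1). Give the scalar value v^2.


v^2 = sum of c_i^2 * e_i^2
Positive signature terms (e_i^2 = +1): (-1)^2 + 4^2 = 17
Negative signature terms (e_j^2 = -1): 1^2 = 1
v^2 = 17 - 1 = 16


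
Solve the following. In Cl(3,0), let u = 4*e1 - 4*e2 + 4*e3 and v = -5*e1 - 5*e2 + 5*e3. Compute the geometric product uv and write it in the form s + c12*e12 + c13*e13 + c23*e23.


In Cl(3,0): e_i^2 = 1, e_ie_j = -e_je_i for i != j.
Scalar part = u . v = 4*(-5) + (-4)*(-5) + 4*5
= -20 + 20 + 20 = 20
e12 coeff = 4*(-5) - (-4)*(-5) = -20 - 20 = -40
e13 coeff = 4*5 - 4*(-5) = 20 - (-20) = 40
e23 coeff = (-4)*5 - 4*(-5) = -20 - (-20) = 0
uv = 20 - 40*e12 + 40*e13 + 0*e23


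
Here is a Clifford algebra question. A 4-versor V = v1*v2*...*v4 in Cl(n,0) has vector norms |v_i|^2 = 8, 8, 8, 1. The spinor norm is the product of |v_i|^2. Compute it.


Spinor norm N(V) = |v1|^2 * |v2|^2 * ... * |v4|^2
= 8 * 8 * 8 * 1
Running product: 8, 64, 512, 512
N(V) = 512


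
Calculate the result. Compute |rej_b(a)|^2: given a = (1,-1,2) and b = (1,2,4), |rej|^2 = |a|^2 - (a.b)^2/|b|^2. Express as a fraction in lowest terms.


|a|^2 = 1^2 + (-1)^2 + 2^2 = 6
|b|^2 = 1^2 + 2^2 + 4^2 = 21
a . b = 1*1 + (-1)*2 + 2*4 = 7
(a.b)^2 = 7^2 = 49
|rej|^2 = 6 - 49/21
= (126 - 49)/21
= 77/21
In lowest terms: 11/3


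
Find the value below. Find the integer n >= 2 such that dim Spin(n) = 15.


dim Spin(n) = dim so(n) = n(n-1)/2.
Solve n(n-1)/2 = 15, i.e. n^2 - n - 30 = 0.
Discriminant = 1 + 8*15 = 121
n = (1 + sqrt(121))/2 = (1 + 11)/2 = 6


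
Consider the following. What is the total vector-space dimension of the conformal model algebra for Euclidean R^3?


The conformal model of R^3 uses Cl(4,1): the 3 Euclidean generators plus two extra orthogonal generators e+ (e+^2 = +1) and e- (e-^2 = -1), from which the null vectors e0, einf are built.
Number of generators m = 3 + 2 = 5.
dim Cl(p,q) = 2^m = 2^5 = 32


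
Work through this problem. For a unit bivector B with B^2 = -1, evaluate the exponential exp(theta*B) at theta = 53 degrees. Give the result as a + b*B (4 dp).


For a unit bivector B with B^2 = -1, the exponential series gives
e^(theta*B) = cos(theta) + sin(theta)*B (the GA analogue of Euler's formula).
theta = 53 degrees = 0.925025 rad
cos(53 deg) = 0.6018
sin(53 deg) = 0.7986
exp(theta*B) = 0.6018 + 0.7986*B


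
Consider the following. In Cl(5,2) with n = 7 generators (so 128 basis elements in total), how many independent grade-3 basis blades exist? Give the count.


Number of grade-k basis blades in Cl(p,q) with n = p + q is C(n, k).
n = 5 + 2 = 7
C(7, 3) = 7! / (3! * 4!)
= 5040 / (6 * 24)
= 35


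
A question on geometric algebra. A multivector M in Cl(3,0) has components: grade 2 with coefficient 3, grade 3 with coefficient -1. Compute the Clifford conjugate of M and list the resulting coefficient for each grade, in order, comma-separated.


Clifford conjugate sign for grade k: (-1)^(k(k+1)/2)
Grade 2: (-1)^(2*3/2) = (-1)^3 = -1, coeff 3 -> -3
Grade 3: (-1)^(3*4/2) = (-1)^6 = 1, coeff -1 -> -1
Conjugated coefficients: -3, -1


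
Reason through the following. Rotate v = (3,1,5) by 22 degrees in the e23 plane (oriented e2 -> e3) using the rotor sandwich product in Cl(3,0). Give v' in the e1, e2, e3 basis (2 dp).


Rotor R = cos(11deg) - sin(11deg)*e23
Rotation angle theta = 2 * 11 = 22 degrees in the e23 plane (e2 -> e3).
The component perpendicular to the plane (e1) is invariant: v'_1 = v1 = 3.00
cos(22deg) = 0.9272, sin(22deg) = 0.3746
v'_2 = v2*cos(theta) - v3*sin(theta) = 1*0.9272 - 5*0.3746 = -0.95
v'_3 = v2*sin(theta) + v3*cos(theta) = 1*0.3746 + 5*0.9272 = 5.01
v' = 3.00*e1 - 0.95*e2 + 5.01*e3


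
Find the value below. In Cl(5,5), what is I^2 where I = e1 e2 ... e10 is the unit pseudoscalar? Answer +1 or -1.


The pseudoscalar I = e1...e_n (product of all n generators) of Cl(p,q) satisfies I^2 = (-1)^(q + n(n-1)/2).
p = 5, q = 5, n = p + q = 10
n(n-1)/2 = 10 * 9 / 2 = 45
Exponent = q + n(n-1)/2 = 5 + 45 = 50
I^2 = (-1)^50 = +1


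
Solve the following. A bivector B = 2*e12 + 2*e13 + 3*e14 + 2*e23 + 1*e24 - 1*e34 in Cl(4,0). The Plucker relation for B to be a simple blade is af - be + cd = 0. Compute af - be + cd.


Plucker relation: af - be + cd
a*f = 2*(-1) = -2
b*e = 2*1 = 2
c*d = 3*2 = 6
af - be + cd = -2 - 2 + 6
= 2


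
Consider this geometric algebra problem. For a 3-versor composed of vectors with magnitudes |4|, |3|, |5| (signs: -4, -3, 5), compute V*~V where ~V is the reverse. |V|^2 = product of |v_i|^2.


Each vector v_i has |v_i|^2 = s_i^2
Squared scales: (-4)^2 = 16, (-3)^2 = 9, 5^2 = 25
|V|^2 = 16 * 9 * 25
= 3600


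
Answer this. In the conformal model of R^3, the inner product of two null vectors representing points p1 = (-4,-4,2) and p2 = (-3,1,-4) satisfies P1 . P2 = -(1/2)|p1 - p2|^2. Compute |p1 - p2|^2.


p1 - p2 = (-1, -5, 6)
|p1 - p2|^2 = (-1)^2 + (-5)^2 + 6^2
= 1 + 25 + 36
= 62


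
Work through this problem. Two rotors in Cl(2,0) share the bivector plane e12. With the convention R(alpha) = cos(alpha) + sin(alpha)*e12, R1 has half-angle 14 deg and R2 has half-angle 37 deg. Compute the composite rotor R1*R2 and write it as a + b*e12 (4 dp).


Same-plane rotors commute and their half-angles add:
R1*R2 = cos(a1 + a2) + sin(a1 + a2)*e12.
a1 + a2 = 14 + 37 = 51 deg
cos(51 deg) = 0.6293
sin(51 deg) = 0.7771
R1*R2 = 0.6293 + 0.7771*e12


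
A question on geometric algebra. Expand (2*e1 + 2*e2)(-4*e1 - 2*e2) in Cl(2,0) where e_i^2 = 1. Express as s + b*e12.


Expand: (2*e1 + 2*e2)(-4*e1 - 2*e2)
= 2*(-4)*e1e1 + 2*(-2)*e1e2 + 2*(-4)*e2e1 + 2*(-2)*e2e2
Using e1^2 = e2^2 = 1, e2e1 = -e1e2:
Scalar part s = 2*(-4) + 2*(-2) = -8 + (-4) = -12
Bivector part b = 2*(-2) - 2*(-4) = -4 - (-8) = 4
uv = -12 + 4*e12


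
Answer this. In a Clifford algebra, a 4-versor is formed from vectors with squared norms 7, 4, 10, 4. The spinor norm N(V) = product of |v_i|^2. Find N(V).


Spinor norm N(V) = |v1|^2 * |v2|^2 * ... * |v4|^2
= 7 * 4 * 10 * 4
Running product: 7, 28, 280, 1120
N(V) = 1120


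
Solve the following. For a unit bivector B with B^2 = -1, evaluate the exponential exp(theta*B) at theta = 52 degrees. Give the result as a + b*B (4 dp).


For a unit bivector B with B^2 = -1, the exponential series gives
e^(theta*B) = cos(theta) + sin(theta)*B (the GA analogue of Euler's formula).
theta = 52 degrees = 0.907571 rad
cos(52 deg) = 0.6157
sin(52 deg) = 0.7880
exp(theta*B) = 0.6157 + 0.7880*B


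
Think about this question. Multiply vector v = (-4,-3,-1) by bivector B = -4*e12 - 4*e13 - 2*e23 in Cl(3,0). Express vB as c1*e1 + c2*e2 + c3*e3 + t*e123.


vB has grade-1 (vector) and grade-3 (trivector) parts: vB = (v _| B) + (v ^ B).
Vector part <vB>_1:
  e1: -v2*b12 - v3*b13 = -(-3)*(-4) - (-1)*(-4) = -16
  e2: v1*b12 - v3*b23 = (-4)*(-4) - (-1)*(-2) = 14
  e3: v1*b13 + v2*b23 = (-4)*(-4) + (-3)*(-2) = 22
Trivector part <vB>_3:
  e123: v1*b23 - v2*b13 + v3*b12 = (-4)*(-2) - (-3)*(-4) + (-1)*(-4) = 0
vB = -16*e1 + 14*e2 + 22*e3 + 0*e123


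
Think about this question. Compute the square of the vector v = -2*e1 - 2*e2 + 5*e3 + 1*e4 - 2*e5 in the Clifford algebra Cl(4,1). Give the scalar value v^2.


v^2 = sum of c_i^2 * e_i^2
Positive signature terms (e_i^2 = +1): (-2)^2 + (-2)^2 + 5^2 + 1^2 = 34
Negative signature terms (e_j^2 = -1): (-2)^2 = 4
v^2 = 34 - 4 = 30


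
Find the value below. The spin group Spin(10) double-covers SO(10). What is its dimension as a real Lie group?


Spin(n) double-covers SO(n); both have Lie algebra so(n) of dimension n(n-1)/2.
n = 10
n(n-1) = 10 * 9 = 90
dim Spin(10) = 90/2 = 45


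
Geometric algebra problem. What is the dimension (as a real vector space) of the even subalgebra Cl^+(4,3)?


Even subalgebra dimension = 2^(n-1)
n = 4 + 3 = 7
2^(7 - 1) = 2^6 = 64
Verification: sum of C(7,k) for even k = 1 + 21 + 35 + 7 = 64
Result = 64


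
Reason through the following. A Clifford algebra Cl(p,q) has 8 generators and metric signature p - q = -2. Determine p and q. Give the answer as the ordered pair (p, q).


We need p + q = 8 and p - q = -2.
Adding: 2p = 8 + (-2) = 6, so p = 3.
Then q = 8 - 3 = 5.
(p, q) = (3, 5)


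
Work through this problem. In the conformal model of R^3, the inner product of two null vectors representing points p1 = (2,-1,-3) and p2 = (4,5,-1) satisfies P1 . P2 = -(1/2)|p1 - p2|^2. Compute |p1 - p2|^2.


p1 - p2 = (-2, -6, -2)
|p1 - p2|^2 = (-2)^2 + (-6)^2 + (-2)^2
= 4 + 36 + 4
= 44


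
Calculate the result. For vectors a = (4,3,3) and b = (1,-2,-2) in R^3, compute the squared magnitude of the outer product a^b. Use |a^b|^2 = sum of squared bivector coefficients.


a wedge b = (a1*b2 - a2*b1)*e12 + (a1*b3 - a3*b1)*e13 + (a2*b3 - a3*b2)*e23
e12 coeff: 4*(-2) - 3*1 = -8 - 3 = -11
e13 coeff: 4*(-2) - 3*1 = -8 - 3 = -11
e23 coeff: 3*(-2) - 3*(-2) = -6 - (-6) = 0
|a wedge b|^2 = (-11)^2 + (-11)^2 + 0^2
= 121 + 121 + 0
= 242


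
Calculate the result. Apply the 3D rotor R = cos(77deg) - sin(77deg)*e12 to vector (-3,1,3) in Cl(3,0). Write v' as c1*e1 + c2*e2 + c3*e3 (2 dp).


Rotor R = cos(77deg) - sin(77deg)*e12
Rotation angle theta = 2 * 77 = 154 degrees in the e12 plane (e1 -> e2).
The component perpendicular to the plane (e3) is invariant: v'_3 = v3 = 3.00
cos(154deg) = -0.8988, sin(154deg) = 0.4384
v'_1 = v1*cos(theta) - v2*sin(theta) = -3*(-0.8988) - 1*0.4384 = 2.26
v'_2 = v1*sin(theta) + v2*cos(theta) = -3*0.4384 + 1*(-0.8988) = -2.21
v' = 2.26*e1 - 2.21*e2 + 3.00*e3


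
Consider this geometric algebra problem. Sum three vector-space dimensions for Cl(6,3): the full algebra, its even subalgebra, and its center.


n = 6 + 3 = 9
Total dim = 2^9 = 512
Even subalgebra dim = 2^8 = 256
n is odd, so center dim = 2
Sum = 512 + 256 + 2 = 770


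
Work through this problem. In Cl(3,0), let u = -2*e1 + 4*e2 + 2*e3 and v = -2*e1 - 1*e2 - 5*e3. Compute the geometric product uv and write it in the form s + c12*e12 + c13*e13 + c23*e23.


In Cl(3,0): e_i^2 = 1, e_ie_j = -e_je_i for i != j.
Scalar part = u . v = (-2)*(-2) + 4*(-1) + 2*(-5)
= 4 + (-4) + (-10) = -10
e12 coeff = (-2)*(-1) - 4*(-2) = 2 - (-8) = 10
e13 coeff = (-2)*(-5) - 2*(-2) = 10 - (-4) = 14
e23 coeff = 4*(-5) - 2*(-1) = -20 - (-2) = -18
uv = -10 + 10*e12 + 14*e13 - 18*e23


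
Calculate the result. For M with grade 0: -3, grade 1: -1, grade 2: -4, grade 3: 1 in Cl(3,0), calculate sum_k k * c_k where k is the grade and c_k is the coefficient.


Grade-weighted sum = sum of grade_k * coefficient_k
0*(-3) = 0
1*(-1) = -1
2*(-4) = -8
3*1 = 3
Total = 0 + (-1) + (-8) + 3 = -6


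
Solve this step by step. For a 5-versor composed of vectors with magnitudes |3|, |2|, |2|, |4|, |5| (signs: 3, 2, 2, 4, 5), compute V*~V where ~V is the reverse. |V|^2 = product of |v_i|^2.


Each vector v_i has |v_i|^2 = s_i^2
Squared scales: 3^2 = 9, 2^2 = 4, 2^2 = 4, 4^2 = 16, 5^2 = 25
|V|^2 = 9 * 4 * 4 * 16 * 25
= 57600


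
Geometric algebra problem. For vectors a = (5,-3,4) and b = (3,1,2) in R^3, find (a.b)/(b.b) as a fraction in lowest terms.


Projection coefficient = (a . b) / (b . b)
a . b = 5*3 + (-3)*1 + 4*2
= 15 + (-3) + 8 = 20
b . b = 3^2 + 1^2 + 2^2
= 9 + 1 + 4 = 14
Coefficient = 20/14
In lowest terms: 10/7


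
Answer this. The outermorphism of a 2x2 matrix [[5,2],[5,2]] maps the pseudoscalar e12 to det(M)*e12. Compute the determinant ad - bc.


The outermorphism of a linear map f sends e1^e2 to f(e1)^f(e2).
f(e1) = 5*e1 + 5*e2
f(e2) = 2*e1 + 2*e2
f(e1) ^ f(e2) = (5*e1 + 5*e2) ^ (2*e1 + 2*e2)
= 5*2*e12 + 5*2*e21
= (10 - 10)*e12
= 0*e12
Coefficient = 0


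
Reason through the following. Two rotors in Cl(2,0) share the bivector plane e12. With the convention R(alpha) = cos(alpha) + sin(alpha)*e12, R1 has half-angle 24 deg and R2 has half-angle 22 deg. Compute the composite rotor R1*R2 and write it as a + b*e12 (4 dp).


Same-plane rotors commute and their half-angles add:
R1*R2 = cos(a1 + a2) + sin(a1 + a2)*e12.
a1 + a2 = 24 + 22 = 46 deg
cos(46 deg) = 0.6947
sin(46 deg) = 0.7193
R1*R2 = 0.6947 + 0.7193*e12


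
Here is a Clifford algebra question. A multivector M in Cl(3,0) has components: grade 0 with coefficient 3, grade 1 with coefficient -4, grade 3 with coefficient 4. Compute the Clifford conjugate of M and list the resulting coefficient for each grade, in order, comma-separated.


Clifford conjugate sign for grade k: (-1)^(k(k+1)/2)
Grade 0: (-1)^(0*1/2) = (-1)^0 = 1, coeff 3 -> 3
Grade 1: (-1)^(1*2/2) = (-1)^1 = -1, coeff -4 -> 4
Grade 3: (-1)^(3*4/2) = (-1)^6 = 1, coeff 4 -> 4
Conjugated coefficients: 3, 4, 4


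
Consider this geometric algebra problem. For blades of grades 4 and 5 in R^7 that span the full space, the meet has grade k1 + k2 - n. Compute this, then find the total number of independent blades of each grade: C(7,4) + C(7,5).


Meet grade = grade(A) + grade(B) - n
= 4 + 5 - 7 = 2
C(7,4) = 35
C(7,5) = 21
dim_A + dim_B = 35 + 21 = 56


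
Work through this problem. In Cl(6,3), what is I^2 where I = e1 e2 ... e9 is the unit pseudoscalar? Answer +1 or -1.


The pseudoscalar I = e1...e_n (product of all n generators) of Cl(p,q) satisfies I^2 = (-1)^(q + n(n-1)/2).
p = 6, q = 3, n = p + q = 9
n(n-1)/2 = 9 * 8 / 2 = 36
Exponent = q + n(n-1)/2 = 3 + 36 = 39
I^2 = (-1)^39 = -1


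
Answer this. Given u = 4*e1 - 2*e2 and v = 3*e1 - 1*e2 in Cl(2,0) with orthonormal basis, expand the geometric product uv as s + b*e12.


Expand: (4*e1 - 2*e2)(3*e1 - 1*e2)
= 4*3*e1e1 + 4*(-1)*e1e2 + (-2)*3*e2e1 + (-2)*(-1)*e2e2
Using e1^2 = e2^2 = 1, e2e1 = -e1e2:
Scalar part s = 4*3 + (-2)*(-1) = 12 + 2 = 14
Bivector part b = 4*(-1) - (-2)*3 = -4 - (-6) = 2
uv = 14 + 2*e12


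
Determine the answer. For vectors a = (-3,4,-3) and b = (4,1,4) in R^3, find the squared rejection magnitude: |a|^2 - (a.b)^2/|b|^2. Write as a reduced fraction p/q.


|a|^2 = (-3)^2 + 4^2 + (-3)^2 = 34
|b|^2 = 4^2 + 1^2 + 4^2 = 33
a . b = (-3)*4 + 4*1 + (-3)*4 = -20
(a.b)^2 = (-20)^2 = 400
|rej|^2 = 34 - 400/33
= (1122 - 400)/33
= 722/33
In lowest terms: 722/33


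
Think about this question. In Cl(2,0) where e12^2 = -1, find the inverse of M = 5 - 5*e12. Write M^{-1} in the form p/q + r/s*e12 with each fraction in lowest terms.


M = 5 - 5*e12, where e12^2 = -1.
Since M commutes with its reverse ~M = a - b*e12, M * ~M = a^2 - b^2*e12^2 = a^2 + b^2.
So M^{-1} = ~M / (a^2 + b^2) = (a - b*e12)/(a^2 + b^2).
a^2 + b^2 = 25 + 25 = 50
Scalar part = 5/50 = 1/10
Bivector coeff = 5/50 = 1/10
M^{-1} = 1/10 + 1/10*e12


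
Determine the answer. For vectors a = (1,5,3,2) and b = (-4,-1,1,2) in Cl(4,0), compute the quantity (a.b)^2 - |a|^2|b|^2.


a . b = 1*(-4) + 5*(-1) + 3*1 + 2*2
= -4 + (-5) + 3 + 4 = -2
|a|^2 = 1^2 + 5^2 + 3^2 + 2^2 = 39
|b|^2 = (-4)^2 + (-1)^2 + 1^2 + 2^2 = 22
(a.b)^2 = (-2)^2 = 4
|a|^2 * |b|^2 = 39 * 22 = 858
Result = 4 - 858 = -854


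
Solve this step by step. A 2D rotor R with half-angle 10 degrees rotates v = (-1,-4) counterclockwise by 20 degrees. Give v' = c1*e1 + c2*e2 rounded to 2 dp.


Rotor R = cos(10deg) - sin(10deg)*e12
Rotation angle theta = 2 * 10 = 20 degrees
v' = R*v*~R rotates v by theta.
cos(20deg) = 0.9397, sin(20deg) = 0.3420
v'_1 = -1*cos(20deg) - (-4)*sin(20deg)
= -1*0.9397 - (-4)*0.3420
= 0.43
v'_2 = -1*sin(20deg) + (-4)*cos(20deg)
= -1*0.3420 + (-4)*0.9397
= -4.10
v' = 0.43*e1 - 4.10*e2


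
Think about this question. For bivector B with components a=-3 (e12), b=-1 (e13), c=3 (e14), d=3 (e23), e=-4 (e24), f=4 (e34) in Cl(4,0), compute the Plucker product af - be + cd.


Plucker relation: af - be + cd
a*f = (-3)*4 = -12
b*e = (-1)*(-4) = 4
c*d = 3*3 = 9
af - be + cd = -12 - 4 + 9
= -7


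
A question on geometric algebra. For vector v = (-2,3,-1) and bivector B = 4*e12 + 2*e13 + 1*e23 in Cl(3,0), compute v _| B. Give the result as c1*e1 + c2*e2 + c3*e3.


Left contraction v _| B = <vB>_1 (grade-1 part of the geometric product vB).
Using e1_|e12 = e2, e2_|e12 = -e1, e1_|e13 = e3, e3_|e13 = -e1, e2_|e23 = e3, e3_|e23 = -e2:
e1 coeff: -v2*b12 - v3*b13 = -(3)*(4) - (-1)*(2) = -10
e2 coeff: v1*b12 - v3*b23 = (-2)*(4) - (-1)*(1) = -7
e3 coeff: v1*b13 + v2*b23 = (-2)*(2) + (3)*(1) = -1
v _| B = -10*e1 - 7*e2 - 1*e3


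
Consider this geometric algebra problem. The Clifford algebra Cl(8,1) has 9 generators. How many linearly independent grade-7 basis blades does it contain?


Number of grade-k basis blades in Cl(p,q) with n = p + q is C(n, k).
n = 8 + 1 = 9
C(9, 7) = 9! / (7! * 2!)
= 362880 / (5040 * 2)
= 36


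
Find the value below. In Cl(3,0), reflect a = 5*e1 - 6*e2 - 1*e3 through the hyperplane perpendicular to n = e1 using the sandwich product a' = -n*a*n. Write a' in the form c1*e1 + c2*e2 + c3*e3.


Reflection formula: a' = -n*a*n, with n = e1 (unit vector, n^2 = 1).
For reflection through hyperplane perp to e1:
The component along e1 flips sign, others stay.
a = (5, -6, -1)
a' = (-5, -6, -1)
a' = -5*e1 - 6*e2 - 1*e3


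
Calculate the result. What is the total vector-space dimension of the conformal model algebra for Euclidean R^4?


The conformal model of R^4 uses Cl(5,1): the 4 Euclidean generators plus two extra orthogonal generators e+ (e+^2 = +1) and e- (e-^2 = -1), from which the null vectors e0, einf are built.
Number of generators m = 4 + 2 = 6.
dim Cl(p,q) = 2^m = 2^6 = 64


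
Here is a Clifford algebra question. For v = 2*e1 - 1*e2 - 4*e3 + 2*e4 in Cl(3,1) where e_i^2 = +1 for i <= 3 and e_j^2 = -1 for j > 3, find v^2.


v^2 = sum of c_i^2 * e_i^2
Positive signature terms (e_i^2 = +1): 2^2 + (-1)^2 + (-4)^2 = 21
Negative signature terms (e_j^2 = -1): 2^2 = 4
v^2 = 21 - 4 = 17


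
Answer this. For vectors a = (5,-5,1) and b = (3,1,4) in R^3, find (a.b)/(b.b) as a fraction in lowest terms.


Projection coefficient = (a . b) / (b . b)
a . b = 5*3 + (-5)*1 + 1*4
= 15 + (-5) + 4 = 14
b . b = 3^2 + 1^2 + 4^2
= 9 + 1 + 16 = 26
Coefficient = 14/26
In lowest terms: 7/13


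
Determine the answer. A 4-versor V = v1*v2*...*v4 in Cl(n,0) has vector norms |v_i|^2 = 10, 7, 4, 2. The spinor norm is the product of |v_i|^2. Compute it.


Spinor norm N(V) = |v1|^2 * |v2|^2 * ... * |v4|^2
= 10 * 7 * 4 * 2
Running product: 10, 70, 280, 560
N(V) = 560


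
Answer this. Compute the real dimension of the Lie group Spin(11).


Spin(n) double-covers SO(n); both have Lie algebra so(n) of dimension n(n-1)/2.
n = 11
n(n-1) = 11 * 10 = 110
dim Spin(11) = 110/2 = 55


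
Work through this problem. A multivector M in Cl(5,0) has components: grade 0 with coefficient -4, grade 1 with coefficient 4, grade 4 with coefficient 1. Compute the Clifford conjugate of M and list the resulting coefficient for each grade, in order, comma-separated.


Clifford conjugate sign for grade k: (-1)^(k(k+1)/2)
Grade 0: (-1)^(0*1/2) = (-1)^0 = 1, coeff -4 -> -4
Grade 1: (-1)^(1*2/2) = (-1)^1 = -1, coeff 4 -> -4
Grade 4: (-1)^(4*5/2) = (-1)^10 = 1, coeff 1 -> 1
Conjugated coefficients: -4, -4, 1


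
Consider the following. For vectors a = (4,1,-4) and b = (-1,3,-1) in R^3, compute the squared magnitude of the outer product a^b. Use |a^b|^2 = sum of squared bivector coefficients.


a wedge b = (a1*b2 - a2*b1)*e12 + (a1*b3 - a3*b1)*e13 + (a2*b3 - a3*b2)*e23
e12 coeff: 4*3 - 1*(-1) = 12 - (-1) = 13
e13 coeff: 4*(-1) - (-4)*(-1) = -4 - 4 = -8
e23 coeff: 1*(-1) - (-4)*3 = -1 - (-12) = 11
|a wedge b|^2 = 13^2 + (-8)^2 + 11^2
= 169 + 64 + 121
= 354


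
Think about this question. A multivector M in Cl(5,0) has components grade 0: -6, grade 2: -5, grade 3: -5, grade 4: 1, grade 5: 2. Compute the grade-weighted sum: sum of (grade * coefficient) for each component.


Grade-weighted sum = sum of grade_k * coefficient_k
0*(-6) = 0
2*(-5) = -10
3*(-5) = -15
4*1 = 4
5*2 = 10
Total = 0 + (-10) + (-15) + 4 + 10 = -11


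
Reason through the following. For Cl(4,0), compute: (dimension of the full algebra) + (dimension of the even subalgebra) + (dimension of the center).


n = 4 + 0 = 4
Total dim = 2^4 = 16
Even subalgebra dim = 2^3 = 8
n is even, so center dim = 1
Sum = 16 + 8 + 1 = 25


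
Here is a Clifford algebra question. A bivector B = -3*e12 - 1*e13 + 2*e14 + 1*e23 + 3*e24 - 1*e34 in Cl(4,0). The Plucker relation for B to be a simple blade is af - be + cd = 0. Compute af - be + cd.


Plucker relation: af - be + cd
a*f = (-3)*(-1) = 3
b*e = (-1)*3 = -3
c*d = 2*1 = 2
af - be + cd = 3 - (-3) + 2
= 8


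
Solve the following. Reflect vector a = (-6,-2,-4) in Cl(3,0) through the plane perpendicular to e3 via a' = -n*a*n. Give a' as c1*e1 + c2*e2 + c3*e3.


Reflection formula: a' = -n*a*n, with n = e3 (unit vector, n^2 = 1).
For reflection through hyperplane perp to e3:
The component along e3 flips sign, others stay.
a = (-6, -2, -4)
a' = (-6, -2, 4)
a' = -6*e1 - 2*e2 + 4*e3


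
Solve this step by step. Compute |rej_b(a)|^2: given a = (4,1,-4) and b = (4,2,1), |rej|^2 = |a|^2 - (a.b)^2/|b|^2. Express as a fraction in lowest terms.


|a|^2 = 4^2 + 1^2 + (-4)^2 = 33
|b|^2 = 4^2 + 2^2 + 1^2 = 21
a . b = 4*4 + 1*2 + (-4)*1 = 14
(a.b)^2 = 14^2 = 196
|rej|^2 = 33 - 196/21
= (693 - 196)/21
= 497/21
In lowest terms: 71/3


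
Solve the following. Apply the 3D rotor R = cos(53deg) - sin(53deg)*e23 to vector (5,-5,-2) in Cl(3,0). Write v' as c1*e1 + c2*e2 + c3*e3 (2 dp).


Rotor R = cos(53deg) - sin(53deg)*e23
Rotation angle theta = 2 * 53 = 106 degrees in the e23 plane (e2 -> e3).
The component perpendicular to the plane (e1) is invariant: v'_1 = v1 = 5.00
cos(106deg) = -0.2756, sin(106deg) = 0.9613
v'_2 = v2*cos(theta) - v3*sin(theta) = -5*(-0.2756) - (-2)*0.9613 = 3.30
v'_3 = v2*sin(theta) + v3*cos(theta) = -5*0.9613 + (-2)*(-0.2756) = -4.26
v' = 5.00*e1 + 3.30*e2 - 4.26*e3


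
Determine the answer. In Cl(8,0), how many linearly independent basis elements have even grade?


Even subalgebra dimension = 2^(n-1)
n = 8 + 0 = 8
2^(8 - 1) = 2^7 = 128
Verification: sum of C(8,k) for even k = 1 + 28 + 70 + 28 + 1 = 128
Result = 128


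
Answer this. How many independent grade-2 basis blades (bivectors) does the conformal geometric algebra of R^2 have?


The conformal model of R^2 uses Cl(3,1) with m = 2 + 2 = 4 generators.
Number of grade-2 blades = C(m, 2) = C(4, 2)
= 4*3/2 = 6


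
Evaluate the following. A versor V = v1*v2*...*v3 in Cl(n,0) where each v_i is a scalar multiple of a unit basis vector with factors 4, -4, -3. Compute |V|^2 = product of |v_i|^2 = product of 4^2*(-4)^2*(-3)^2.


Each vector v_i has |v_i|^2 = s_i^2
Squared scales: 4^2 = 16, (-4)^2 = 16, (-3)^2 = 9
|V|^2 = 16 * 16 * 9
= 2304


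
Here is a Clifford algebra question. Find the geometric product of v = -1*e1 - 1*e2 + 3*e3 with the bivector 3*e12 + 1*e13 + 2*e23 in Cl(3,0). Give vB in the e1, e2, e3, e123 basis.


vB has grade-1 (vector) and grade-3 (trivector) parts: vB = (v _| B) + (v ^ B).
Vector part <vB>_1:
  e1: -v2*b12 - v3*b13 = -(-1)*(3) - (3)*(1) = 0
  e2: v1*b12 - v3*b23 = (-1)*(3) - (3)*(2) = -9
  e3: v1*b13 + v2*b23 = (-1)*(1) + (-1)*(2) = -3
Trivector part <vB>_3:
  e123: v1*b23 - v2*b13 + v3*b12 = (-1)*(2) - (-1)*(1) + (3)*(3) = 8
vB = 0*e1 - 9*e2 - 3*e3 + 8*e123


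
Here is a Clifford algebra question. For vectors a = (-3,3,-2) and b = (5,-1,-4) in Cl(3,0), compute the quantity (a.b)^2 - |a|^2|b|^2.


a . b = (-3)*5 + 3*(-1) + (-2)*(-4)
= -15 + (-3) + 8 = -10
|a|^2 = (-3)^2 + 3^2 + (-2)^2 = 22
|b|^2 = 5^2 + (-1)^2 + (-4)^2 = 42
(a.b)^2 = (-10)^2 = 100
|a|^2 * |b|^2 = 22 * 42 = 924
Result = 100 - 924 = -824


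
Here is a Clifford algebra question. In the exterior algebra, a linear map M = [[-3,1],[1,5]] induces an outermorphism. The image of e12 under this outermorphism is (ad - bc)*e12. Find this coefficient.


The outermorphism of a linear map f sends e1^e2 to f(e1)^f(e2).
f(e1) = -3*e1 + 1*e2
f(e2) = 1*e1 + 5*e2
f(e1) ^ f(e2) = (-3*e1 + 1*e2) ^ (1*e1 + 5*e2)
= (-3)*5*e12 + 1*1*e21
= (-15 - 1)*e12
= -16*e12
Coefficient = -16


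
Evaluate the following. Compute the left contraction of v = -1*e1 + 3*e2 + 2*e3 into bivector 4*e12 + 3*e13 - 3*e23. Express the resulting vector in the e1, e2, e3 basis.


Left contraction v _| B = <vB>_1 (grade-1 part of the geometric product vB).
Using e1_|e12 = e2, e2_|e12 = -e1, e1_|e13 = e3, e3_|e13 = -e1, e2_|e23 = e3, e3_|e23 = -e2:
e1 coeff: -v2*b12 - v3*b13 = -(3)*(4) - (2)*(3) = -18
e2 coeff: v1*b12 - v3*b23 = (-1)*(4) - (2)*(-3) = 2
e3 coeff: v1*b13 + v2*b23 = (-1)*(3) + (3)*(-3) = -12
v _| B = -18*e1 + 2*e2 - 12*e3
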